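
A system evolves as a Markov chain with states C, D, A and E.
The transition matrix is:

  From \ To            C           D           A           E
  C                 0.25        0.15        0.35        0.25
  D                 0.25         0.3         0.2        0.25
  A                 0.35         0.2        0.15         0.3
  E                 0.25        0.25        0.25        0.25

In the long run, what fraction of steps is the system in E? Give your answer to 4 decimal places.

0.2621

Let the stationary distribution be π with π = πP and π_1 + π_2 + π_3 + π_4 = 1.
π_1 = 0.25·π_1 + 0.25·π_2 + 0.35·π_3 + 0.25·π_4
π_2 = 0.15·π_1 + 0.3·π_2 + 0.2·π_3 + 0.25·π_4
π_3 = 0.35·π_1 + 0.2·π_2 + 0.15·π_3 + 0.25·π_4
Solving with the normalization constraint gives π = (0.2742, 0.2215, 0.2421, 0.2621).
So the stationary probability of E is 0.2621.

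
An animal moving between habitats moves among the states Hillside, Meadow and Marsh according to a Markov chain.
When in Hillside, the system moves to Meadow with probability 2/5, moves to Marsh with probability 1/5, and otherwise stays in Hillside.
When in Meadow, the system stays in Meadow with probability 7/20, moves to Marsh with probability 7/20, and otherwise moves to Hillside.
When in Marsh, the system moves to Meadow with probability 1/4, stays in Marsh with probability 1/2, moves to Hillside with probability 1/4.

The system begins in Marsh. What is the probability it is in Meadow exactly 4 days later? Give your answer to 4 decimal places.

Propagate the distribution vector 4 days from Marsh.
After 0 days: (0.0000, 0.0000, 1.0000)
After 1 day: (0.2500, 0.2500, 0.5000)
After 2 days: (0.3000, 0.3125, 0.3875)
After 3 days: (0.3106, 0.3263, 0.3631)
After 4 days: (0.3129, 0.3292, 0.3579)
P(in Meadow after 4 days) = 0.3292

0.3292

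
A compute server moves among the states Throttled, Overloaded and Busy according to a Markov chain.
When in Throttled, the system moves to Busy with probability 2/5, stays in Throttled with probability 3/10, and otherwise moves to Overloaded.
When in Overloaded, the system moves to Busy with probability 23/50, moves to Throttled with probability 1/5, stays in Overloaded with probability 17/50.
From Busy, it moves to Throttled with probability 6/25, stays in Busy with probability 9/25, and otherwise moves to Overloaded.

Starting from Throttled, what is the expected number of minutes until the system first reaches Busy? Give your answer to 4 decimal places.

Let t(s) be the expected number of minutes to first reach Busy from state s, with t(Busy) = 0. Conditioning on the first minute:
t(Throttled) = 1 + 0.3·t(Throttled) + 0.3·t(Overloaded)
t(Overloaded) = 1 + 0.2·t(Throttled) + 0.34·t(Overloaded)
Solving: t(Throttled) = 2.3881, t(Overloaded) = 2.2388.
Expected minutes from Throttled to Busy: 2.3881.

2.3881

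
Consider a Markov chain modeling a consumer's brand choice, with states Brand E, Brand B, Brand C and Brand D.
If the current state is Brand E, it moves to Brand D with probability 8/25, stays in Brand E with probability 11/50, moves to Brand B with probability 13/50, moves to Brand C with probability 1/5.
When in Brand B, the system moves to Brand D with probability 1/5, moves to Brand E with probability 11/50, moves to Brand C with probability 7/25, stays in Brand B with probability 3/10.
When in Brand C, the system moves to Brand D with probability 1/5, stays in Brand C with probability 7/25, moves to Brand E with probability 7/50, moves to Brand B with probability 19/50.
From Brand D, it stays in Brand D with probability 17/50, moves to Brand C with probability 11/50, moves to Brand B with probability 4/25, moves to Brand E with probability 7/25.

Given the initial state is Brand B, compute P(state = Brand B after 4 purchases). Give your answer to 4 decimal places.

0.2747

Propagate the distribution vector 4 purchases from Brand B.
After 0 purchases: (0.0000, 1.0000, 0.0000, 0.0000)
After 1 purchase: (0.2200, 0.3000, 0.2800, 0.2000)
After 2 purchases: (0.2096, 0.2856, 0.2504, 0.2544)
After 3 purchases: (0.2152, 0.2760, 0.2480, 0.2608)
After 4 purchases: (0.2158, 0.2747, 0.2471, 0.2623)
P(in Brand B after 4 purchases) = 0.2747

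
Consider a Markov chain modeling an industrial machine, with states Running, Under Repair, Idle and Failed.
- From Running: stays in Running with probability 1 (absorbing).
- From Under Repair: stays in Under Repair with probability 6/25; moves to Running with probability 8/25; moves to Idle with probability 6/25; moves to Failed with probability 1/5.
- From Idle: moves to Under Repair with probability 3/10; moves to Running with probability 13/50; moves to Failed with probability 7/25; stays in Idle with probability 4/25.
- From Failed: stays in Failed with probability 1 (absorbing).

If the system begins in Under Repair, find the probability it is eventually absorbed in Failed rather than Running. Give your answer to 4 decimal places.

Let h(s) be the probability of absorption at Failed starting from transient state s. Then h(Failed) = 1 and h(Running) = 0. By first-step analysis:
h(Under Repair) = 0.32·0 + 0.24·h(Under Repair) + 0.24·h(Idle) + 0.2·1
h(Idle) = 0.26·0 + 0.3·h(Under Repair) + 0.16·h(Idle) + 0.28·1
Solving: h(Under Repair) = 0.4153, h(Idle) = 0.4816.
Starting from Under Repair, the probability is 0.4153.

0.4153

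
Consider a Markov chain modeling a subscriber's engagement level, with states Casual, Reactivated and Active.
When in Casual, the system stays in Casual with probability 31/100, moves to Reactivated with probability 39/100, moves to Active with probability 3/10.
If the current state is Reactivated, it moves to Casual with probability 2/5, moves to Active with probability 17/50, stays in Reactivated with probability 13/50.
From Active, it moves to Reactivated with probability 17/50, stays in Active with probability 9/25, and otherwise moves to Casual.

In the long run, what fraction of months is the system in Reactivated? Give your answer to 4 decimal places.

Let the stationary distribution be π with π = πP and π_1 + π_2 + π_3 = 1.
π_1 = 0.31·π_1 + 0.4·π_2 + 0.3·π_3
π_2 = 0.39·π_1 + 0.26·π_2 + 0.34·π_3
Solving with the normalization constraint gives π = (0.3364, 0.3304, 0.3332).
So the stationary probability of Reactivated is 0.3304.

0.3304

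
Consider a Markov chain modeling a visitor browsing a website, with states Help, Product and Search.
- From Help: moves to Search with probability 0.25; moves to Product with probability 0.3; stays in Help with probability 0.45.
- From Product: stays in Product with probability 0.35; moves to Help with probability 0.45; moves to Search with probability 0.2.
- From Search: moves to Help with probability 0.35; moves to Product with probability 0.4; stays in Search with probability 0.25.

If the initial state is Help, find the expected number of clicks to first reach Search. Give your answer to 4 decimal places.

Let t(s) be the expected number of clicks to first reach Search from state s, with t(Search) = 0. Conditioning on the first click:
t(Help) = 1 + 0.45·t(Help) + 0.3·t(Product)
t(Product) = 1 + 0.45·t(Help) + 0.35·t(Product)
Solving: t(Help) = 4.2697, t(Product) = 4.4944.
Expected clicks from Help to Search: 4.2697.

4.2697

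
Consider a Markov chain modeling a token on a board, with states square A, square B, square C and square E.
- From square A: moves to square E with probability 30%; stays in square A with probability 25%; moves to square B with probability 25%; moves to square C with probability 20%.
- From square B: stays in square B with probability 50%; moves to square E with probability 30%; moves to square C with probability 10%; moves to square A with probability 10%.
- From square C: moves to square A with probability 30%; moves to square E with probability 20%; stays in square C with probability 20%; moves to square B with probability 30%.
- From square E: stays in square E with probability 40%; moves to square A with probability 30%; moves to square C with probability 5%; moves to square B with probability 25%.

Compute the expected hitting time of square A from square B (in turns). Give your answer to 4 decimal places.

5.4576

Let t(s) be the expected number of turns to first reach square A from state s, with t(square A) = 0. Conditioning on the first turn:
t(square B) = 1 + 0.5·t(square B) + 0.1·t(square C) + 0.3·t(square E)
t(square C) = 1 + 0.3·t(square B) + 0.2·t(square C) + 0.2·t(square E)
t(square E) = 1 + 0.25·t(square B) + 0.05·t(square C) + 0.4·t(square E)
Solving: t(square B) = 5.4576, t(square C) = 4.3729, t(square E) = 4.3051.
Expected turns from square B to square A: 5.4576.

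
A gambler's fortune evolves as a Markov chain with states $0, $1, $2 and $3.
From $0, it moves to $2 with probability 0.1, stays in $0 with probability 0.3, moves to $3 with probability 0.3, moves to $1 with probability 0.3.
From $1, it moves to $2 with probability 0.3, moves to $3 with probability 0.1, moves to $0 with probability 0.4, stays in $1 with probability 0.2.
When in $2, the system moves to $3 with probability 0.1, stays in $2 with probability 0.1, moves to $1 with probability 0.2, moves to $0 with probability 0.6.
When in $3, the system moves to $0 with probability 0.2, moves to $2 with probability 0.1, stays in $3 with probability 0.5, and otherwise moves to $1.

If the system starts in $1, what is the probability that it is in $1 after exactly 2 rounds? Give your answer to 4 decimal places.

Propagate the distribution vector 2 rounds from $1.
After 0 rounds: (0.0000, 1.0000, 0.0000, 0.0000)
After 1 round: (0.4000, 0.2000, 0.3000, 0.1000)
After 2 rounds: (0.4000, 0.2400, 0.1400, 0.2200)
P(in $1 after 2 rounds) = 0.2400

0.2400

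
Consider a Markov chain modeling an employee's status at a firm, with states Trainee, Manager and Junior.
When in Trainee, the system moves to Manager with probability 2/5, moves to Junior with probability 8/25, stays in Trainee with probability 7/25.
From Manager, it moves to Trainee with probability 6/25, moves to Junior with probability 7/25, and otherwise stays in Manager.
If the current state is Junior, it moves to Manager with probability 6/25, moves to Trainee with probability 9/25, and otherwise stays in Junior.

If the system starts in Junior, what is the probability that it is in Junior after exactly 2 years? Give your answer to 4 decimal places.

Sum over the intermediate state after 1 year:
P = P(Junior→Trainee)·P(Trainee→Junior) + P(Junior→Manager)·P(Manager→Junior) + P(Junior→Junior)·P(Junior→Junior)
  = 0.36×0.32 + 0.24×0.28 + 0.4×0.4
  = 0.1152 + 0.0672 + 0.1600 = 0.3424

0.3424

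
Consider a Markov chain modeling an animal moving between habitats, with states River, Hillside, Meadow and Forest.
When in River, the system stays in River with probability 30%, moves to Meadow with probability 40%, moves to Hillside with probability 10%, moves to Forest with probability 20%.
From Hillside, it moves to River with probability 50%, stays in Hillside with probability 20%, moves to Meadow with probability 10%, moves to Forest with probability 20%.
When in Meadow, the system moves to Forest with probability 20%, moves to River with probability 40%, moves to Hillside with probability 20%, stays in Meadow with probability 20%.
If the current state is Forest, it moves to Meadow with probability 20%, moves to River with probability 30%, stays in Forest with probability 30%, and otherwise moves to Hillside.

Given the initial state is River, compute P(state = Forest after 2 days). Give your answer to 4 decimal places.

0.2200

Propagate the distribution vector 2 days from River.
After 0 days: (1.0000, 0.0000, 0.0000, 0.0000)
After 1 day: (0.3000, 0.1000, 0.4000, 0.2000)
After 2 days: (0.3600, 0.1700, 0.2500, 0.2200)
P(in Forest after 2 days) = 0.2200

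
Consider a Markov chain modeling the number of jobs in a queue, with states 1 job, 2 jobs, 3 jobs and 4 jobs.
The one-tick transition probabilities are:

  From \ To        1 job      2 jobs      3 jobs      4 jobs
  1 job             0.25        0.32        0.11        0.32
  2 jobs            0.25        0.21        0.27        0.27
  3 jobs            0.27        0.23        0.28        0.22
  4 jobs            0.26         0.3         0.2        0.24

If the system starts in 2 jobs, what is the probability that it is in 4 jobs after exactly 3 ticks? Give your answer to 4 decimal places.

0.2644

Propagate the distribution vector 3 ticks from 2 jobs.
After 0 ticks: (0.0000, 1.0000, 0.0000, 0.0000)
After 1 tick: (0.2500, 0.2100, 0.2700, 0.2700)
After 2 ticks: (0.2581, 0.2672, 0.2138, 0.2609)
After 3 ticks: (0.2569, 0.2661, 0.2126, 0.2644)
P(in 4 jobs after 3 ticks) = 0.2644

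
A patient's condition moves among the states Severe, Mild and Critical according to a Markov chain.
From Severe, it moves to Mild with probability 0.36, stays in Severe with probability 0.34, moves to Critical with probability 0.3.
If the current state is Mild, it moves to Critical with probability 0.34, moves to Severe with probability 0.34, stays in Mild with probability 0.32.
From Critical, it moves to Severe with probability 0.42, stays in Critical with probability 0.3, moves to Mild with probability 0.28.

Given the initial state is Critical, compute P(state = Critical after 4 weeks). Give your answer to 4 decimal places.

0.3129

Propagate the distribution vector 4 weeks from Critical.
After 0 weeks: (0.0000, 0.0000, 1.0000)
After 1 week: (0.4200, 0.2800, 0.3000)
After 2 weeks: (0.3640, 0.3248, 0.3112)
After 3 weeks: (0.3649, 0.3221, 0.3130)
After 4 weeks: (0.3650, 0.3221, 0.3129)
P(in Critical after 4 weeks) = 0.3129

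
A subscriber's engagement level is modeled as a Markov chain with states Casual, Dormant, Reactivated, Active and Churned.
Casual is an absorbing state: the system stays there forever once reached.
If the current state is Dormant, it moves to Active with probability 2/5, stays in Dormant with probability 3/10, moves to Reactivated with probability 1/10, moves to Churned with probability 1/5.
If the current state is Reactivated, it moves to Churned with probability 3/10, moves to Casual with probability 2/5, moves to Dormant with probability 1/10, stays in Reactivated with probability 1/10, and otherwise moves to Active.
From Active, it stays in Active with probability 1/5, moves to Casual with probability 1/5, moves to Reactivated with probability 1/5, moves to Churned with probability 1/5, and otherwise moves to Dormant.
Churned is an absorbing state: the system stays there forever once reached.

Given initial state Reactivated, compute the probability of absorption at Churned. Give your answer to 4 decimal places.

Let h(s) be the probability of absorption at Churned starting from transient state s. Then h(Churned) = 1 and h(Casual) = 0. By first-step analysis:
h(Dormant) = 0.3·h(Dormant) + 0.1·h(Reactivated) + 0.4·h(Active) + 0.2·1
h(Reactivated) = 0.4·0 + 0.1·h(Dormant) + 0.1·h(Reactivated) + 0.1·h(Active) + 0.3·1
h(Active) = 0.2·0 + 0.2·h(Dormant) + 0.2·h(Reactivated) + 0.2·h(Active) + 0.2·1
Solving: h(Dormant) = 0.6550, h(Reactivated) = 0.4650, h(Active) = 0.5300.
Starting from Reactivated, the probability is 0.4650.

0.4650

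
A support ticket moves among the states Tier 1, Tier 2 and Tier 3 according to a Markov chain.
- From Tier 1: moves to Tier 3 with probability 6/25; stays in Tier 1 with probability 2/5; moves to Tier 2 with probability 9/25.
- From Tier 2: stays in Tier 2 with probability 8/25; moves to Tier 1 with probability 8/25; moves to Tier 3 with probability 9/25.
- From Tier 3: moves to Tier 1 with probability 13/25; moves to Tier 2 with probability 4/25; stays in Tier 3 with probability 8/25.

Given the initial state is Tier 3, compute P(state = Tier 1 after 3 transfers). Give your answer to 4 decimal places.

Propagate the distribution vector 3 transfers from Tier 3.
After 0 transfers: (0.0000, 0.0000, 1.0000)
After 1 transfer: (0.5200, 0.1600, 0.3200)
After 2 transfers: (0.4256, 0.2896, 0.2848)
After 3 transfers: (0.4110, 0.2915, 0.2975)
P(in Tier 1 after 3 transfers) = 0.4110

0.4110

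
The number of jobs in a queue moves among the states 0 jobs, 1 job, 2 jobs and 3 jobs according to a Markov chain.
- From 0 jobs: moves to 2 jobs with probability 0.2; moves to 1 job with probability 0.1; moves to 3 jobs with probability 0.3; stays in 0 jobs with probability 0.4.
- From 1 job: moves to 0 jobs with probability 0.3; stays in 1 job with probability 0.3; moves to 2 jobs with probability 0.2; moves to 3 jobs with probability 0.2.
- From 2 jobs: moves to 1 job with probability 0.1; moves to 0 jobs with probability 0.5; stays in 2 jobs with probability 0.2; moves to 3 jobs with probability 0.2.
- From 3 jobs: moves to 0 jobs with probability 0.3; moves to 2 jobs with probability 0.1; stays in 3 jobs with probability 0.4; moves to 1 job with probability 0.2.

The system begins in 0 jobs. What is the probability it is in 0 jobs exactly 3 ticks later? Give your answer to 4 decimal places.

0.3720

Propagate the distribution vector 3 ticks from 0 jobs.
After 0 ticks: (1.0000, 0.0000, 0.0000, 0.0000)
After 1 tick: (0.4000, 0.1000, 0.2000, 0.3000)
After 2 ticks: (0.3800, 0.1500, 0.1700, 0.3000)
After 3 ticks: (0.3720, 0.1600, 0.1700, 0.2980)
P(in 0 jobs after 3 ticks) = 0.3720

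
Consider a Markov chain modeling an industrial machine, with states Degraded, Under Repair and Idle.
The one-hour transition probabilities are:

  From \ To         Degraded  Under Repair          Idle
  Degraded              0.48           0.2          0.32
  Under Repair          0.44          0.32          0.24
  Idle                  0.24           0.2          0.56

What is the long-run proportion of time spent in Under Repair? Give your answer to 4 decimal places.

0.2273

Let the stationary distribution be π with π = πP and π_1 + π_2 + π_3 = 1.
π_1 = 0.48·π_1 + 0.44·π_2 + 0.24·π_3
π_2 = 0.2·π_1 + 0.32·π_2 + 0.2·π_3
Solving with the normalization constraint gives π = (0.3756, 0.2273, 0.3971).
So the stationary probability of Under Repair is 0.2273.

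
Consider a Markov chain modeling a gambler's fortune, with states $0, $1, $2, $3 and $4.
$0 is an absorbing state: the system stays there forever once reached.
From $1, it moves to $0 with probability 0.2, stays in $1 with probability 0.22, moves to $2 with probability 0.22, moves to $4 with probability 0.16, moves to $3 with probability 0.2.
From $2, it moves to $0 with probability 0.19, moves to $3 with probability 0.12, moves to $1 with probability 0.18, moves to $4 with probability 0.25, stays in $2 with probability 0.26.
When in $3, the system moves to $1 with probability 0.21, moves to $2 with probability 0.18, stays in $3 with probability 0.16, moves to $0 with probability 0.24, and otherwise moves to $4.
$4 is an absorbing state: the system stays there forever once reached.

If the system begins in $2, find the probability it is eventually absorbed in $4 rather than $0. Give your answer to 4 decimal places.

0.5330

Let h(s) be the probability of absorption at $4 starting from transient state s. Then h($4) = 1 and h($0) = 0. By first-step analysis:
h($1) = 0.2·0 + 0.22·h($1) + 0.22·h($2) + 0.2·h($3) + 0.16·1
h($2) = 0.19·0 + 0.18·h($1) + 0.26·h($2) + 0.12·h($3) + 0.25·1
h($3) = 0.24·0 + 0.21·h($1) + 0.18·h($2) + 0.16·h($3) + 0.21·1
Solving: h($1) = 0.4796, h($2) = 0.5330, h($3) = 0.4841.
Starting from $2, the probability is 0.5330.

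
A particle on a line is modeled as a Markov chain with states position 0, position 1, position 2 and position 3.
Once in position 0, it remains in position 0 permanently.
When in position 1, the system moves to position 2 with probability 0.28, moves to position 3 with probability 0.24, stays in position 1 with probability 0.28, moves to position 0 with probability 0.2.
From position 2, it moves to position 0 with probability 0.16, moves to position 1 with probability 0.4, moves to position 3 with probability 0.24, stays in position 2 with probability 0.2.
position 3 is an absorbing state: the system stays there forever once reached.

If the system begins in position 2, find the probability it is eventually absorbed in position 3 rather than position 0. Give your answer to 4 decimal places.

0.5793

Let h(s) be the probability of absorption at position 3 starting from transient state s. Then h(position 3) = 1 and h(position 0) = 0. By first-step analysis:
h(position 1) = 0.2·0 + 0.28·h(position 1) + 0.28·h(position 2) + 0.24·1
h(position 2) = 0.16·0 + 0.4·h(position 1) + 0.2·h(position 2) + 0.24·1
Solving: h(position 1) = 0.5586, h(position 2) = 0.5793.
Starting from position 2, the probability is 0.5793.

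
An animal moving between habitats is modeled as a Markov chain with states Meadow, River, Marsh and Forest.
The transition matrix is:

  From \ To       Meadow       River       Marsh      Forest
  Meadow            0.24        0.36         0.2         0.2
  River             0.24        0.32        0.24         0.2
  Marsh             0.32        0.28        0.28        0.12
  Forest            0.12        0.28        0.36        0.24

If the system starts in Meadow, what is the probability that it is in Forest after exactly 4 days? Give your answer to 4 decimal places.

Propagate the distribution vector 4 days from Meadow.
After 0 days: (1.0000, 0.0000, 0.0000, 0.0000)
After 1 day: (0.2400, 0.3600, 0.2000, 0.2000)
After 2 days: (0.2320, 0.3136, 0.2624, 0.1920)
After 3 days: (0.2380, 0.3111, 0.2643, 0.1867)
After 4 days: (0.2387, 0.3115, 0.2635, 0.1863)
P(in Forest after 4 days) = 0.1863

0.1863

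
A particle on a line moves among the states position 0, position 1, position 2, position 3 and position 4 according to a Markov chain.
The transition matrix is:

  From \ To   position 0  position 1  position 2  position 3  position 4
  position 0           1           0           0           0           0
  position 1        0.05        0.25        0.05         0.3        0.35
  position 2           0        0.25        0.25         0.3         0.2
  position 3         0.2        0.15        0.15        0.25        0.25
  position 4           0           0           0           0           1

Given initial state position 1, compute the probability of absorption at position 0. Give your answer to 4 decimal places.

0.2229

Let h(s) be the probability of absorption at position 0 starting from transient state s. Then h(position 0) = 1 and h(position 4) = 0. By first-step analysis:
h(position 1) = 0.05·1 + 0.25·h(position 1) + 0.05·h(position 2) + 0.3·h(position 3) + 0.35·0
h(position 2) = 0.25·h(position 1) + 0.25·h(position 2) + 0.3·h(position 3) + 0.2·0
h(position 3) = 0.2·1 + 0.15·h(position 1) + 0.15·h(position 2) + 0.25·h(position 3) + 0.25·0
Solving: h(position 1) = 0.2229, h(position 2) = 0.2161, h(position 3) = 0.3544.
Starting from position 1, the probability is 0.2229.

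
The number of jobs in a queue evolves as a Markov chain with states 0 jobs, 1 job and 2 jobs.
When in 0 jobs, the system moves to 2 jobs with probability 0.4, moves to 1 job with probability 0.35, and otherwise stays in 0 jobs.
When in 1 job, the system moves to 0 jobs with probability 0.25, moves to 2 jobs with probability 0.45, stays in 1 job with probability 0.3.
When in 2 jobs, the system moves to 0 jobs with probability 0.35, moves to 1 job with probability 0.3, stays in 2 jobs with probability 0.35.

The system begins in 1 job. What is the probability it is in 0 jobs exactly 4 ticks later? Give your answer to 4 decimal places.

0.2896

Propagate the distribution vector 4 ticks from 1 job.
After 0 ticks: (0.0000, 1.0000, 0.0000)
After 1 tick: (0.2500, 0.3000, 0.4500)
After 2 ticks: (0.2950, 0.3125, 0.3925)
After 3 ticks: (0.2893, 0.3148, 0.3960)
After 4 ticks: (0.2896, 0.3145, 0.3959)
P(in 0 jobs after 4 ticks) = 0.2896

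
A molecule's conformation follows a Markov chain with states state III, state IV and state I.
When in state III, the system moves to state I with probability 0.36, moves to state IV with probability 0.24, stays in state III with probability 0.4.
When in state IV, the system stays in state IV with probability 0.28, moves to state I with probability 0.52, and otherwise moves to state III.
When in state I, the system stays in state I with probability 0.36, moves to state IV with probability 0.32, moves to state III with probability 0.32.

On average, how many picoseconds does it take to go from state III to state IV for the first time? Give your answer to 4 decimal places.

Let t(s) be the expected number of picoseconds to first reach state IV from state s, with t(state IV) = 0. Conditioning on the first picosecond:
t(state III) = 1 + 0.4·t(state III) + 0.36·t(state I)
t(state I) = 1 + 0.32·t(state III) + 0.36·t(state I)
Solving: t(state III) = 3.7202, t(state I) = 3.4226.
Expected picoseconds from state III to state IV: 3.7202.

3.7202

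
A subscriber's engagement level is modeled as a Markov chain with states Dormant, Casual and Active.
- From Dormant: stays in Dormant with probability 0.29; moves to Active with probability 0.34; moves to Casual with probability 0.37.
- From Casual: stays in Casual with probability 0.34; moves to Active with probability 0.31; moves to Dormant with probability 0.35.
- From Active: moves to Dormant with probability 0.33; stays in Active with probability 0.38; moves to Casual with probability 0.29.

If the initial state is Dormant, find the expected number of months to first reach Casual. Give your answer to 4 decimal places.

Let t(s) be the expected number of months to first reach Casual from state s, with t(Casual) = 0. Conditioning on the first month:
t(Dormant) = 1 + 0.29·t(Dormant) + 0.34·t(Active)
t(Active) = 1 + 0.33·t(Dormant) + 0.38·t(Active)
Solving: t(Dormant) = 2.9268, t(Active) = 3.1707.
Expected months from Dormant to Casual: 2.9268.

2.9268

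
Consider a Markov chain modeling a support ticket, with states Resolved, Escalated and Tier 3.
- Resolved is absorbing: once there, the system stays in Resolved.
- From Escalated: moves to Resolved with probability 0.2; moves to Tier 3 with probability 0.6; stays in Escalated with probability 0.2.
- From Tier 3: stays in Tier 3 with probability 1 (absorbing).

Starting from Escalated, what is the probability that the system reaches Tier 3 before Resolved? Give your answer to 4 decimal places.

Let h(s) be the probability of absorption at Tier 3 starting from transient state s. Then h(Tier 3) = 1 and h(Resolved) = 0. By first-step analysis:
h(Escalated) = 0.2·0 + 0.2·h(Escalated) + 0.6·1
Solving: h(Escalated) = 0.7500.
Starting from Escalated, the probability is 0.7500.

0.7500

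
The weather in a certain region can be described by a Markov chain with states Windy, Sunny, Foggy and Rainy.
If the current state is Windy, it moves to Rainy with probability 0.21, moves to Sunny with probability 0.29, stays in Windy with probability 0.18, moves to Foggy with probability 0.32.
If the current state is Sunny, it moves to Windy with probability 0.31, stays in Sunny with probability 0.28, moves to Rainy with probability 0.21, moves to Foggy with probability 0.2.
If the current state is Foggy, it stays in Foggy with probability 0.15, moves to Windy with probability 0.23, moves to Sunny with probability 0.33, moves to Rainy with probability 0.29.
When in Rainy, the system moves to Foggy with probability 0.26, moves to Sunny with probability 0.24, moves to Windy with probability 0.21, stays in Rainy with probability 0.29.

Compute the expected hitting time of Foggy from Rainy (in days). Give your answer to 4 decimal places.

Let t(s) be the expected number of days to first reach Foggy from state s, with t(Foggy) = 0. Conditioning on the first day:
t(Windy) = 1 + 0.18·t(Windy) + 0.29·t(Sunny) + 0.21·t(Rainy)
t(Sunny) = 1 + 0.31·t(Windy) + 0.28·t(Sunny) + 0.21·t(Rainy)
t(Rainy) = 1 + 0.21·t(Windy) + 0.24·t(Sunny) + 0.29·t(Rainy)
Solving: t(Windy) = 3.6603, t(Sunny) = 4.0951, t(Rainy) = 3.8753.
Expected days from Rainy to Foggy: 3.8753.

3.8753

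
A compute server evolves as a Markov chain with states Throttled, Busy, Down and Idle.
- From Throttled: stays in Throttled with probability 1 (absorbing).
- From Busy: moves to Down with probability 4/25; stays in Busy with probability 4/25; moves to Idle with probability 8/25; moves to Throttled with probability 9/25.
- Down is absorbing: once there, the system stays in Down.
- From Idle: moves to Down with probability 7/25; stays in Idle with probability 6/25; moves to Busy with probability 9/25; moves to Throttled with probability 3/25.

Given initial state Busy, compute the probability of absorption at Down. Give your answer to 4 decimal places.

0.4037

Let h(s) be the probability of absorption at Down starting from transient state s. Then h(Down) = 1 and h(Throttled) = 0. By first-step analysis:
h(Busy) = 0.36·0 + 0.16·h(Busy) + 0.16·1 + 0.32·h(Idle)
h(Idle) = 0.12·0 + 0.36·h(Busy) + 0.28·1 + 0.24·h(Idle)
Solving: h(Busy) = 0.4037, h(Idle) = 0.5596.
Starting from Busy, the probability is 0.4037.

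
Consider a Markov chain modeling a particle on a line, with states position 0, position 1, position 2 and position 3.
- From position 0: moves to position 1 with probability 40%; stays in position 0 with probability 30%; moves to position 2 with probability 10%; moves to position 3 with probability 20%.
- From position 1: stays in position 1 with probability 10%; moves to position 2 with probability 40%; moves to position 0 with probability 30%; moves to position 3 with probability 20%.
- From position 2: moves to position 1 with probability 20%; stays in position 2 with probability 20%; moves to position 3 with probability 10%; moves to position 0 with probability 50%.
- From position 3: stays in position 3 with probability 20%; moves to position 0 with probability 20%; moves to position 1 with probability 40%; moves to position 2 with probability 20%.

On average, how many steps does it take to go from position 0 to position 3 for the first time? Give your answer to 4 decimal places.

Let t(s) be the expected number of steps to first reach position 3 from state s, with t(position 3) = 0. Conditioning on the first step:
t(position 0) = 1 + 0.3·t(position 0) + 0.4·t(position 1) + 0.1·t(position 2)
t(position 1) = 1 + 0.3·t(position 0) + 0.1·t(position 1) + 0.4·t(position 2)
t(position 2) = 1 + 0.5·t(position 0) + 0.2·t(position 1) + 0.2·t(position 2)
Solving: t(position 0) = 5.5656, t(position 1) = 5.7014, t(position 2) = 6.1538.
Expected steps from position 0 to position 3: 5.5656.

5.5656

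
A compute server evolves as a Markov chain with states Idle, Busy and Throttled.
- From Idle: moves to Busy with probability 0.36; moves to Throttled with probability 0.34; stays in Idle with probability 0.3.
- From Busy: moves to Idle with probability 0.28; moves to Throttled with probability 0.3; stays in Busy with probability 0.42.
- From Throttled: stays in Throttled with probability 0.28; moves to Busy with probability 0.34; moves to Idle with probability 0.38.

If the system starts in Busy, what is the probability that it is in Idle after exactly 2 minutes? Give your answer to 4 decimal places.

Sum over the intermediate state after 1 minute:
P = P(Busy→Idle)·P(Idle→Idle) + P(Busy→Busy)·P(Busy→Idle) + P(Busy→Throttled)·P(Throttled→Idle)
  = 0.28×0.3 + 0.42×0.28 + 0.3×0.38
  = 0.0840 + 0.1176 + 0.1140 = 0.3156

0.3156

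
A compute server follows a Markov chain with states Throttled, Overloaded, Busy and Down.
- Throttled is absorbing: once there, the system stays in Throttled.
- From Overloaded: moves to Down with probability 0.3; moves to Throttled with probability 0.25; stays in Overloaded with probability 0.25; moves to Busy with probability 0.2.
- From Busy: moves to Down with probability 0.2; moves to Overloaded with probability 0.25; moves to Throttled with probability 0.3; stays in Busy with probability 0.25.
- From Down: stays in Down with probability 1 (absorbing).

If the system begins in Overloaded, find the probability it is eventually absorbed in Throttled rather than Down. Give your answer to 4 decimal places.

Let h(s) be the probability of absorption at Throttled starting from transient state s. Then h(Throttled) = 1 and h(Down) = 0. By first-step analysis:
h(Overloaded) = 0.25·1 + 0.25·h(Overloaded) + 0.2·h(Busy) + 0.3·0
h(Busy) = 0.3·1 + 0.25·h(Overloaded) + 0.25·h(Busy) + 0.2·0
Solving: h(Overloaded) = 0.4829, h(Busy) = 0.5610.
Starting from Overloaded, the probability is 0.4829.

0.4829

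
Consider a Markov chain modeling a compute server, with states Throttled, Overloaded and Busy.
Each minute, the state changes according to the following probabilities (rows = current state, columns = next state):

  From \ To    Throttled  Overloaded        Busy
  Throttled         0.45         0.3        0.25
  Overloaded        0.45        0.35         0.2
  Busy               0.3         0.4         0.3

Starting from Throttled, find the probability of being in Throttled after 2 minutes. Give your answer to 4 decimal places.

Sum over the intermediate state after 1 minute:
P = P(Throttled→Throttled)·P(Throttled→Throttled) + P(Throttled→Overloaded)·P(Overloaded→Throttled) + P(Throttled→Busy)·P(Busy→Throttled)
  = 0.45×0.45 + 0.3×0.45 + 0.25×0.3
  = 0.2025 + 0.1350 + 0.0750 = 0.4125

0.4125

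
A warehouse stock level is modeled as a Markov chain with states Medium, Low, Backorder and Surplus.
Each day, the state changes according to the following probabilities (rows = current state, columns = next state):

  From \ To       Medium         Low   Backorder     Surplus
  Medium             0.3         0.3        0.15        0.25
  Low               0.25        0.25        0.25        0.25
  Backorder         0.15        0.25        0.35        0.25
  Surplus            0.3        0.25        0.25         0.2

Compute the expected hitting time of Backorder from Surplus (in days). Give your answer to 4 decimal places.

Let t(s) be the expected number of days to first reach Backorder from state s, with t(Backorder) = 0. Conditioning on the first day:
t(Medium) = 1 + 0.3·t(Medium) + 0.3·t(Low) + 0.25·t(Surplus)
t(Low) = 1 + 0.25·t(Medium) + 0.25·t(Low) + 0.25·t(Surplus)
t(Surplus) = 1 + 0.3·t(Medium) + 0.25·t(Low) + 0.2·t(Surplus)
Solving: t(Medium) = 4.9690, t(Low) = 4.4958, t(Surplus) = 4.5183.
Expected days from Surplus to Backorder: 4.5183.

4.5183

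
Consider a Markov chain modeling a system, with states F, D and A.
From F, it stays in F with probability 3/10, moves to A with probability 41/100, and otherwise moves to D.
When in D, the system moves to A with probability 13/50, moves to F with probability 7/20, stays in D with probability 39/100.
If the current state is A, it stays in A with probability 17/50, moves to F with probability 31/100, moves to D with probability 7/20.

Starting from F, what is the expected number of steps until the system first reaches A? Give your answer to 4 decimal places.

2.7650

Let t(s) be the expected number of steps to first reach A from state s, with t(A) = 0. Conditioning on the first step:
t(F) = 1 + 0.3·t(F) + 0.29·t(D)
t(D) = 1 + 0.35·t(F) + 0.39·t(D)
Solving: t(F) = 2.7650, t(D) = 3.2258.
Expected steps from F to A: 2.7650.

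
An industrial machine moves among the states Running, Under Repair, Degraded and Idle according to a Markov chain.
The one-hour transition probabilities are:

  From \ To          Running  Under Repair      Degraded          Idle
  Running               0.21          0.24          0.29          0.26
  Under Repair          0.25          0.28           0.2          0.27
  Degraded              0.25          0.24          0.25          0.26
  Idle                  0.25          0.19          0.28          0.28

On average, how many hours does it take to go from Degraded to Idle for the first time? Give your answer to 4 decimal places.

Let t(s) be the expected number of hours to first reach Idle from state s, with t(Idle) = 0. Conditioning on the first hour:
t(Running) = 1 + 0.21·t(Running) + 0.24·t(Under Repair) + 0.29·t(Degraded)
t(Under Repair) = 1 + 0.25·t(Running) + 0.28·t(Under Repair) + 0.2·t(Degraded)
t(Degraded) = 1 + 0.25·t(Running) + 0.24·t(Under Repair) + 0.25·t(Degraded)
Solving: t(Running) = 3.8095, t(Under Repair) = 3.7698, t(Degraded) = 3.8095.
Expected hours from Degraded to Idle: 3.8095.

3.8095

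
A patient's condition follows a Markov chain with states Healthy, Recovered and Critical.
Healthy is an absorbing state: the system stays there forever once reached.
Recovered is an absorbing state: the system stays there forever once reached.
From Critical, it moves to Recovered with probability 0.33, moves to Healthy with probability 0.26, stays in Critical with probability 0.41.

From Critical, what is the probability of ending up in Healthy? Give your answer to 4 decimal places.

0.4407

Let h(s) be the probability of absorption at Healthy starting from transient state s. Then h(Healthy) = 1 and h(Recovered) = 0. By first-step analysis:
h(Critical) = 0.26·1 + 0.33·0 + 0.41·h(Critical)
Solving: h(Critical) = 0.4407.
Starting from Critical, the probability is 0.4407.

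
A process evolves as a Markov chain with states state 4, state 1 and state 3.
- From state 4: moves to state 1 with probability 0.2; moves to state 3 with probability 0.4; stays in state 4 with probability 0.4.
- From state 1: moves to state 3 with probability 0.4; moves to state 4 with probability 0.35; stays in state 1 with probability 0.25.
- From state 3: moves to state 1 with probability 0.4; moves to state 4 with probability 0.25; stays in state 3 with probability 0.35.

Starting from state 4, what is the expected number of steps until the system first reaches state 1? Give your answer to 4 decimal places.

3.6207

Let t(s) be the expected number of steps to first reach state 1 from state s, with t(state 1) = 0. Conditioning on the first step:
t(state 4) = 1 + 0.4·t(state 4) + 0.4·t(state 3)
t(state 3) = 1 + 0.25·t(state 4) + 0.35·t(state 3)
Solving: t(state 4) = 3.6207, t(state 3) = 2.9310.
Expected steps from state 4 to state 1: 3.6207.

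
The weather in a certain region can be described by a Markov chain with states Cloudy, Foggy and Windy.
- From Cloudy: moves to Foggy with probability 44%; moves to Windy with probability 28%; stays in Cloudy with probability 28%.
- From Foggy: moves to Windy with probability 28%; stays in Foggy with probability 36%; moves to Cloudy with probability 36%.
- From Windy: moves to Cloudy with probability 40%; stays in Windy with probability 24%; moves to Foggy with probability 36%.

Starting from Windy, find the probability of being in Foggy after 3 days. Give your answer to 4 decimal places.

Propagate the distribution vector 3 days from Windy.
After 0 days: (0.0000, 0.0000, 1.0000)
After 1 day: (0.4000, 0.3600, 0.2400)
After 2 days: (0.3376, 0.3920, 0.2704)
After 3 days: (0.3438, 0.3870, 0.2692)
P(in Foggy after 3 days) = 0.3870

0.3870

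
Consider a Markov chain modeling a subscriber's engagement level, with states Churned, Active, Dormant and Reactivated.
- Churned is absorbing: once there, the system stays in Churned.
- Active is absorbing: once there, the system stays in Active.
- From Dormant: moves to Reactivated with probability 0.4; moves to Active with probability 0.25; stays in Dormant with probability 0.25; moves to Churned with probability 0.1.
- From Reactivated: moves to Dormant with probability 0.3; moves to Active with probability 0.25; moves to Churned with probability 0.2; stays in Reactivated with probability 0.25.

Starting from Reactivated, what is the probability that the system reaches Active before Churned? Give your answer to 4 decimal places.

Let h(s) be the probability of absorption at Active starting from transient state s. Then h(Active) = 1 and h(Churned) = 0. By first-step analysis:
h(Dormant) = 0.1·0 + 0.25·1 + 0.25·h(Dormant) + 0.4·h(Reactivated)
h(Reactivated) = 0.2·0 + 0.25·1 + 0.3·h(Dormant) + 0.25·h(Reactivated)
Solving: h(Dormant) = 0.6497, h(Reactivated) = 0.5932.
Starting from Reactivated, the probability is 0.5932.

0.5932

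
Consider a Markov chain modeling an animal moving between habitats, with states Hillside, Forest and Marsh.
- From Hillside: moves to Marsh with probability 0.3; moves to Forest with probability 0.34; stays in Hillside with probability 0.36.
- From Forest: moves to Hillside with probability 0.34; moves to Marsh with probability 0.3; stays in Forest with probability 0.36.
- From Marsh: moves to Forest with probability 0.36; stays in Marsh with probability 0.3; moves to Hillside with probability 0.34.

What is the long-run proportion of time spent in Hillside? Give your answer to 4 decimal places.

0.3469

Let the stationary distribution be π with π = πP and π_1 + π_2 + π_3 = 1.
π_1 = 0.36·π_1 + 0.34·π_2 + 0.34·π_3
π_2 = 0.34·π_1 + 0.36·π_2 + 0.36·π_3
Solving with the normalization constraint gives π = (0.3469, 0.3531, 0.3000).
So the stationary probability of Hillside is 0.3469.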